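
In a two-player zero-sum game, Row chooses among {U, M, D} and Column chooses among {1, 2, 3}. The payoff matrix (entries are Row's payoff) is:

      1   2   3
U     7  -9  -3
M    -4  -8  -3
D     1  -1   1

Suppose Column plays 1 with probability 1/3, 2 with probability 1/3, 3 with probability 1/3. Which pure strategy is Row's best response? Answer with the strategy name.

Expected payoff of U: (1/3)·7 + (1/3)·(-9) + (1/3)·(-3) = -5/3.
Expected payoff of M: (1/3)·(-4) + (1/3)·(-8) + (1/3)·(-3) = -5.
Expected payoff of D: (1/3)·1 + (1/3)·(-1) + (1/3)·1 = 1/3.
The largest is 1/3, so Row's best response is D.

D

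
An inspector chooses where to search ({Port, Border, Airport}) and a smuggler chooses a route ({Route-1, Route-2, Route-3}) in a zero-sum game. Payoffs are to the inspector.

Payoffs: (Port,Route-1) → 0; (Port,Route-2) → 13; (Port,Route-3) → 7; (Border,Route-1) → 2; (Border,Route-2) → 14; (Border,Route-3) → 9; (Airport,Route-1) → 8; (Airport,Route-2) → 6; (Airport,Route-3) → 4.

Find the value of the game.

64/11

Row minima: Port → 0, Border → 2, Airport → 4; maximin = 4.
Column maxima: Route-1 → 8, Route-2 → 14, Route-3 → 9; minimax = 8.
4 ≠ 8, so there is no saddle point; optimal play is mixed.
Port is strictly dominated by Border, so the inspector never plays it.
Route-2 is strictly dominated by Route-3 (it gives the inspector strictly more in every row), so the smuggler never plays it.
On the remaining 2×2 (Border, Airport vs Route-1, Route-3):
Let the inspector play Border with probability p. Expected payoff against Route-1: 2p + 8(1−p) = −6p + 8; against Route-3: 9p + 4(1−p) = 5p + 4.
Setting these equal: −6p + 8 = 5p + 4 ⇒ −11p = -4 ⇒ p = 4/11, and the value is (-6)·(4/11) + 8 = 64/11.
For the smuggler: with q = P(Route-1), equating Border's and Airport's payoffs gives −7q + 9 = 4q + 4 ⇒ q = 5/11.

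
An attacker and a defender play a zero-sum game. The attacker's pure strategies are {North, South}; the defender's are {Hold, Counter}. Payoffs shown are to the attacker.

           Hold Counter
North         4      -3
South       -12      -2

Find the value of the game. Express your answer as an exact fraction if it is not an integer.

-44/17

Row minima: North → -3, South → -12; maximin = -3.
Column maxima: Hold → 4, Counter → -2; minimax = -2.
-3 ≠ -2, so there is no saddle point; optimal play is mixed.
Let the attacker play North with probability p. Expected payoff against Hold: 4p + (-12)(1−p) = 16p − 12; against Counter: (-3)p + (-2)(1−p) = −p − 2.
Setting these equal: 16p − 12 = −p − 2 ⇒ 17p = 10 ⇒ p = 10/17, and the value is (16)·(10/17) − 12 = -44/17.
For the defender: with q = P(Hold), equating North's and South's payoffs gives 7q − 3 = −10q − 2 ⇒ q = 1/17.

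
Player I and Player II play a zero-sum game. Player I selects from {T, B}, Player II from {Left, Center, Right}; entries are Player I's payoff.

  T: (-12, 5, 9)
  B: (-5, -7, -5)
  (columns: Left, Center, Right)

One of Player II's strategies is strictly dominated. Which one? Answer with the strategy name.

Center holds Player I's payoff strictly below Right in every row: 5 < 9, -7 < -5.
So Right is strictly dominated for Player II.

Right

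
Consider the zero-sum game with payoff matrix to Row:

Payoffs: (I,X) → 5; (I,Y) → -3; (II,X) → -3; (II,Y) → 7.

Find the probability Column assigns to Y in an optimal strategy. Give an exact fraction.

4/9

Row minima: I → -3, II → -3; maximin = -3.
Column maxima: X → 5, Y → 7; minimax = 5.
-3 ≠ 5, so there is no saddle point; optimal play is mixed.
Let Row play I with probability p. Expected payoff against X: 5p + (-3)(1−p) = 8p − 3; against Y: (-3)p + 7(1−p) = −10p + 7.
Setting these equal: 8p − 3 = −10p + 7 ⇒ 18p = 10 ⇒ p = 5/9, and the value is (8)·(5/9) − 3 = 13/9.
For Column: with q = P(X), equating I's and II's payoffs gives 8q − 3 = −10q + 7 ⇒ q = 5/9.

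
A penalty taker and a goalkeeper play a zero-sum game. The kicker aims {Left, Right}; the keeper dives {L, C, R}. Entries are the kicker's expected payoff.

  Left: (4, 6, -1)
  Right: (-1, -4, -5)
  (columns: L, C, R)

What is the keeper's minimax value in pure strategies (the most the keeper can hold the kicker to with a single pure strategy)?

-1

Column maxima: L → 4, C → 6, R → -1.
The smallest of these is -1.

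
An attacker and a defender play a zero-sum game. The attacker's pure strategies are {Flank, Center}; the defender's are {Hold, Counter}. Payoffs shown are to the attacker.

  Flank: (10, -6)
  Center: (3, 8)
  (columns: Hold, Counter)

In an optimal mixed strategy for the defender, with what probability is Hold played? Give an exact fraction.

2/3

Row minima: Flank → -6, Center → 3; maximin = 3.
Column maxima: Hold → 10, Counter → 8; minimax = 8.
3 ≠ 8, so there is no saddle point; optimal play is mixed.
Let the attacker play Flank with probability p. Expected payoff against Hold: 10p + 3(1−p) = 7p + 3; against Counter: (-6)p + 8(1−p) = −14p + 8.
Setting these equal: 7p + 3 = −14p + 8 ⇒ 21p = 5 ⇒ p = 5/21, and the value is (7)·(5/21) + 3 = 14/3.
For the defender: with q = P(Hold), equating Flank's and Center's payoffs gives 16q − 6 = −5q + 8 ⇒ q = 2/3.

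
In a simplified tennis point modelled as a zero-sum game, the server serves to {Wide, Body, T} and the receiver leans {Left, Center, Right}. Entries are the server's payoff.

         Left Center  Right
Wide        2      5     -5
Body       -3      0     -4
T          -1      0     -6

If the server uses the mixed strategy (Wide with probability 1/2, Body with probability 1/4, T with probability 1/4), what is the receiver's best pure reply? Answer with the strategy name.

If the receiver plays Left, the server's expected payoff is (1/2)·2 + (1/4)·(-3) + (1/4)·(-1) = 0.
If the receiver plays Center, the server's expected payoff is (1/2)·5 + (1/4)·0 + (1/4)·0 = 5/2.
If the receiver plays Right, the server's expected payoff is (1/2)·(-5) + (1/4)·(-4) + (1/4)·(-6) = -5.
The receiver minimizes the server's payoff; the smallest is -5, so the best response is Right.

Right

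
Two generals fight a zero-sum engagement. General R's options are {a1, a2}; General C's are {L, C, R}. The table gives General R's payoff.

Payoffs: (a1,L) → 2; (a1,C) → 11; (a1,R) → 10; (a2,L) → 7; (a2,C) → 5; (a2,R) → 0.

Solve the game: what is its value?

14/3

Row minima: a1 → 2, a2 → 0; maximin = 2.
Column maxima: L → 7, C → 11, R → 10; minimax = 7.
2 ≠ 7, so there is no saddle point; optimal play is mixed.
C is strictly dominated by R (it gives General R strictly more in every row), so General C never plays it.
On the remaining 2×2 (a1, a2 vs L, R):
Let General R play a1 with probability p. Expected payoff against L: 2p + 7(1−p) = −5p + 7; against R: 10p + 0(1−p) = 10p.
Setting these equal: −5p + 7 = 10p ⇒ −15p = -7 ⇒ p = 7/15, and the value is (-5)·(7/15) + 7 = 14/3.
For General C: with q = P(L), equating a1's and a2's payoffs gives −8q + 10 = 7q ⇒ q = 2/3.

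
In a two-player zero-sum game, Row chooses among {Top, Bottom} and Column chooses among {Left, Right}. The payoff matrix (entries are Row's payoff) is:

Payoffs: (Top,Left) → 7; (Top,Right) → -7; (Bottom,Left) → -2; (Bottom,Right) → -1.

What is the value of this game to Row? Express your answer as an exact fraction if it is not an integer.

-7/5

Row minima: Top → -7, Bottom → -2; maximin = -2.
Column maxima: Left → 7, Right → -1; minimax = -1.
-2 ≠ -1, so there is no saddle point; optimal play is mixed.
Let Row play Top with probability p. Expected payoff against Left: 7p + (-2)(1−p) = 9p − 2; against Right: (-7)p + (-1)(1−p) = −6p − 1.
Setting these equal: 9p − 2 = −6p − 1 ⇒ 15p = 1 ⇒ p = 1/15, and the value is (9)·(1/15) − 2 = -7/5.
For Column: with q = P(Left), equating Top's and Bottom's payoffs gives 14q − 7 = −q − 1 ⇒ q = 2/5.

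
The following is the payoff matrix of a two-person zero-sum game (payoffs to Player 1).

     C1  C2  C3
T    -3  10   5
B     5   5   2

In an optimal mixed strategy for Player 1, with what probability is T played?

Row minima: T → -3, B → 2; maximin = 2.
Column maxima: C1 → 5, C2 → 10, C3 → 5; minimax = 5.
2 ≠ 5, so there is no saddle point; optimal play is mixed.
C2 is strictly dominated by C3 (it gives Player 1 strictly more in every row), so Player 2 never plays it.
On the remaining 2×2 (T, B vs C1, C3):
Let Player 1 play T with probability p. Expected payoff against C1: (-3)p + 5(1−p) = −8p + 5; against C3: 5p + 2(1−p) = 3p + 2.
Setting these equal: −8p + 5 = 3p + 2 ⇒ −11p = -3 ⇒ p = 3/11, and the value is (-8)·(3/11) + 5 = 31/11.
For Player 2: with q = P(C1), equating T's and B's payoffs gives −8q + 5 = 3q + 2 ⇒ q = 3/11.

3/11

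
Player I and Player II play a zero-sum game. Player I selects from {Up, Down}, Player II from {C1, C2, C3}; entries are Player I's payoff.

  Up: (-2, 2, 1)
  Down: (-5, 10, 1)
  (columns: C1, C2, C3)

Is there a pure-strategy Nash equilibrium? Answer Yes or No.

Row minima: Up → -2, Down → -5; maximin = -2.
Column maxima: C1 → -2, C2 → 10, C3 → 1; minimax = -2.
maximin = minimax = -2, so a saddle point exists.

Yes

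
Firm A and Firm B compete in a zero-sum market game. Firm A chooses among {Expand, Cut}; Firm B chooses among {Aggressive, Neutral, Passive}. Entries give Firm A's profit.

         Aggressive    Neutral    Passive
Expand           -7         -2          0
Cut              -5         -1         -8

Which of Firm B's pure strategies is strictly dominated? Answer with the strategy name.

Aggressive holds Firm A's payoff strictly below Neutral in every row: -7 < -2, -5 < -1.
So Neutral is strictly dominated for Firm B.

Neutral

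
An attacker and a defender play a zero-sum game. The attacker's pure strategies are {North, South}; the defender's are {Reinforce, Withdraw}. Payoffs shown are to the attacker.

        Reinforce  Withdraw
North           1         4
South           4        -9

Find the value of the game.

Row minima: North → 1, South → -9; maximin = 1.
Column maxima: Reinforce → 4, Withdraw → 4; minimax = 4.
1 ≠ 4, so there is no saddle point; optimal play is mixed.
Let the attacker play North with probability p. Expected payoff against Reinforce: 1p + 4(1−p) = −3p + 4; against Withdraw: 4p + (-9)(1−p) = 13p − 9.
Setting these equal: −3p + 4 = 13p − 9 ⇒ −16p = -13 ⇒ p = 13/16, and the value is (-3)·(13/16) + 4 = 25/16.
For the defender: with q = P(Reinforce), equating North's and South's payoffs gives −3q + 4 = 13q − 9 ⇒ q = 13/16.

25/16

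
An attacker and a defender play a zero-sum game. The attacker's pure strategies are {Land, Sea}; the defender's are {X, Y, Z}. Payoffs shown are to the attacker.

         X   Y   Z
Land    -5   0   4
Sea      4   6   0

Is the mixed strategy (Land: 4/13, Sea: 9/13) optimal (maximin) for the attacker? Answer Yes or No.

Yes

Against X this mix gives (4/13)·(-5) + (9/13)·4 = 16/13.
Against Y this mix gives (4/13)·0 + (9/13)·6 = 54/13.
Against Z this mix gives (4/13)·4 + (9/13)·0 = 16/13.
All of the defender's active replies (X, Z) yield 16/13, and no column does worse for the attacker. The mix makes the defender indifferent and guarantees 16/13, so it is optimal.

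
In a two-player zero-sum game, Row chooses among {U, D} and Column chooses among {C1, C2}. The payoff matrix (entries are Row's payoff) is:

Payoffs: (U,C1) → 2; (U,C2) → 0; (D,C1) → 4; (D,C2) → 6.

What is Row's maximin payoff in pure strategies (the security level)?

4

Row minima: U → 0, D → 4.
The best of these is 4.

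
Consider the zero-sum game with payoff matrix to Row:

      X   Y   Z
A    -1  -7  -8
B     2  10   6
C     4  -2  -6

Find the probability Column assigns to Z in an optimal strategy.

1/7

Row minima: A → -8, B → 2, C → -6; maximin = 2.
Column maxima: X → 4, Y → 10, Z → 6; minimax = 4.
2 ≠ 4, so there is no saddle point; optimal play is mixed.
A is strictly dominated by B, so Row never plays it.
Y is strictly dominated by Z (it gives Row strictly more in every row), so Column never plays it.
On the remaining 2×2 (B, C vs X, Z):
Let Row play B with probability p. Expected payoff against X: 2p + 4(1−p) = −2p + 4; against Z: 6p + (-6)(1−p) = 12p − 6.
Setting these equal: −2p + 4 = 12p − 6 ⇒ −14p = -10 ⇒ p = 5/7, and the value is (-2)·(5/7) + 4 = 18/7.
For Column: with q = P(X), equating B's and C's payoffs gives −4q + 6 = 10q − 6 ⇒ q = 6/7.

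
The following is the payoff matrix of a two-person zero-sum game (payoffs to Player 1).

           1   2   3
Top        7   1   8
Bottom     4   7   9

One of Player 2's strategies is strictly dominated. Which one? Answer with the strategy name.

1 holds Player 1's payoff strictly below 3 in every row: 7 < 8, 4 < 9.
So 3 is strictly dominated for Player 2.

3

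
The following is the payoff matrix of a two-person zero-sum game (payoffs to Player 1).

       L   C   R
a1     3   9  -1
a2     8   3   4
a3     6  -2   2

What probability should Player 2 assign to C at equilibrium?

Row minima: a1 → -1, a2 → 3, a3 → -2; maximin = 3.
Column maxima: L → 8, C → 9, R → 4; minimax = 4.
3 ≠ 4, so there is no saddle point; optimal play is mixed.
a3 is strictly dominated by a2, so Player 1 never plays it.
L is strictly dominated by R (it gives Player 1 strictly more in every row), so Player 2 never plays it.
On the remaining 2×2 (a1, a2 vs C, R):
Let Player 1 play a1 with probability p. Expected payoff against C: 9p + 3(1−p) = 6p + 3; against R: (-1)p + 4(1−p) = −5p + 4.
Setting these equal: 6p + 3 = −5p + 4 ⇒ 11p = 1 ⇒ p = 1/11, and the value is (6)·(1/11) + 3 = 39/11.
For Player 2: with q = P(C), equating a1's and a2's payoffs gives 10q − 1 = −q + 4 ⇒ q = 5/11.

5/11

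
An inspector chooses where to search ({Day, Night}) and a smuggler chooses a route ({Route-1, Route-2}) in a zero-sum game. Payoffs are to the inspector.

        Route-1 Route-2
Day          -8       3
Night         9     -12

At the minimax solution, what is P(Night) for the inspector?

11/32

Row minima: Day → -8, Night → -12; maximin = -8.
Column maxima: Route-1 → 9, Route-2 → 3; minimax = 3.
-8 ≠ 3, so there is no saddle point; optimal play is mixed.
Let the inspector play Day with probability p. Expected payoff against Route-1: (-8)p + 9(1−p) = −17p + 9; against Route-2: 3p + (-12)(1−p) = 15p − 12.
Setting these equal: −17p + 9 = 15p − 12 ⇒ −32p = -21 ⇒ p = 21/32, and the value is (-17)·(21/32) + 9 = -69/32.
For the smuggler: with q = P(Route-1), equating Day's and Night's payoffs gives −11q + 3 = 21q − 12 ⇒ q = 15/32.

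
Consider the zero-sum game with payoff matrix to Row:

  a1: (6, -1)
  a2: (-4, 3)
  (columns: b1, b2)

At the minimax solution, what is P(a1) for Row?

1/2

Row minima: a1 → -1, a2 → -4; maximin = -1.
Column maxima: b1 → 6, b2 → 3; minimax = 3.
-1 ≠ 3, so there is no saddle point; optimal play is mixed.
Let Row play a1 with probability p. Expected payoff against b1: 6p + (-4)(1−p) = 10p − 4; against b2: (-1)p + 3(1−p) = −4p + 3.
Setting these equal: 10p − 4 = −4p + 3 ⇒ 14p = 7 ⇒ p = 1/2, and the value is (10)·(1/2) − 4 = 1.
For Column: with q = P(b1), equating a1's and a2's payoffs gives 7q − 1 = −7q + 3 ⇒ q = 2/7.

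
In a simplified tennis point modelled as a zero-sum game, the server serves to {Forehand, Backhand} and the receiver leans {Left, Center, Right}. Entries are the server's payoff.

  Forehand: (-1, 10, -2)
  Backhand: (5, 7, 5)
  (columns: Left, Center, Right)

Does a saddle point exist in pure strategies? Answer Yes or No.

Yes

Row minima: Forehand → -2, Backhand → 5; maximin = 5.
Column maxima: Left → 5, Center → 10, Right → 5; minimax = 5.
maximin = minimax = 5, so a saddle point exists.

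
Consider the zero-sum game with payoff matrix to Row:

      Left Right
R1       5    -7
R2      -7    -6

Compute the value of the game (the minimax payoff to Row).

Row minima: R1 → -7, R2 → -7; maximin = -7.
Column maxima: Left → 5, Right → -6; minimax = -6.
-7 ≠ -6, so there is no saddle point; optimal play is mixed.
Let Row play R1 with probability p. Expected payoff against Left: 5p + (-7)(1−p) = 12p − 7; against Right: (-7)p + (-6)(1−p) = −p − 6.
Setting these equal: 12p − 7 = −p − 6 ⇒ 13p = 1 ⇒ p = 1/13, and the value is (12)·(1/13) − 7 = -79/13.
For Column: with q = P(Left), equating R1's and R2's payoffs gives 12q − 7 = −q − 6 ⇒ q = 1/13.

-79/13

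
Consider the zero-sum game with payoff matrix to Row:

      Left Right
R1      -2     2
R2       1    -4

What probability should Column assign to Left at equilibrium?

2/3

Row minima: R1 → -2, R2 → -4; maximin = -2.
Column maxima: Left → 1, Right → 2; minimax = 1.
-2 ≠ 1, so there is no saddle point; optimal play is mixed.
Let Row play R1 with probability p. Expected payoff against Left: (-2)p + 1(1−p) = −3p + 1; against Right: 2p + (-4)(1−p) = 6p − 4.
Setting these equal: −3p + 1 = 6p − 4 ⇒ −9p = -5 ⇒ p = 5/9, and the value is (-3)·(5/9) + 1 = -2/3.
For Column: with q = P(Left), equating R1's and R2's payoffs gives −4q + 2 = 5q − 4 ⇒ q = 2/3.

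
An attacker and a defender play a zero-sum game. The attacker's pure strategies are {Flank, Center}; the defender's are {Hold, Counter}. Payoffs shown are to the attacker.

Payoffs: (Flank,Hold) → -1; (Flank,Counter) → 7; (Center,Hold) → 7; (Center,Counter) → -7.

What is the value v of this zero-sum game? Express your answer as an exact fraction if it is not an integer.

21/11

Row minima: Flank → -1, Center → -7; maximin = -1.
Column maxima: Hold → 7, Counter → 7; minimax = 7.
-1 ≠ 7, so there is no saddle point; optimal play is mixed.
Let the attacker play Flank with probability p. Expected payoff against Hold: (-1)p + 7(1−p) = −8p + 7; against Counter: 7p + (-7)(1−p) = 14p − 7.
Setting these equal: −8p + 7 = 14p − 7 ⇒ −22p = -14 ⇒ p = 7/11, and the value is (-8)·(7/11) + 7 = 21/11.
For the defender: with q = P(Hold), equating Flank's and Center's payoffs gives −8q + 7 = 14q − 7 ⇒ q = 7/11.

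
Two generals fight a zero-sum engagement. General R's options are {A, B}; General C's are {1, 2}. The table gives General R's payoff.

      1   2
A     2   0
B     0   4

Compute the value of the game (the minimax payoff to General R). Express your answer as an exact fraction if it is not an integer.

Row minima: A → 0, B → 0; maximin = 0.
Column maxima: 1 → 2, 2 → 4; minimax = 2.
0 ≠ 2, so there is no saddle point; optimal play is mixed.
Let General R play A with probability p. Expected payoff against 1: 2p + 0(1−p) = 2p; against 2: 0p + 4(1−p) = −4p + 4.
Setting these equal: 2p = −4p + 4 ⇒ 6p = 4 ⇒ p = 2/3, and the value is (2)·(2/3) = 4/3.
For General C: with q = P(1), equating A's and B's payoffs gives 2q = −4q + 4 ⇒ q = 2/3.

4/3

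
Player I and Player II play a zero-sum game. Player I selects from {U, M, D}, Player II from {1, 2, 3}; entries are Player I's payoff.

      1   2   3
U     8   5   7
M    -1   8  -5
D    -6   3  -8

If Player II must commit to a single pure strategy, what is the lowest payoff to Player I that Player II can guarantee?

Column maxima: 1 → 8, 2 → 8, 3 → 7.
The smallest of these is 7.

7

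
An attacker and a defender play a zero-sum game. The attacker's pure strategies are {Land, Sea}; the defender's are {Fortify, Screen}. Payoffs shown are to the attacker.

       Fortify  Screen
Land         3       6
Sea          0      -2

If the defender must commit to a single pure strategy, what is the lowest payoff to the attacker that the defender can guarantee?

Column maxima: Fortify → 3, Screen → 6.
The smallest of these is 3.

3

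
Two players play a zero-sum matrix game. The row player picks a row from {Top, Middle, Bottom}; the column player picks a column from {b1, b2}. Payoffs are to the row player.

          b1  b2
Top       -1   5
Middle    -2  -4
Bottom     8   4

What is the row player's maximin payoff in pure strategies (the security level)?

4

Row minima: Top → -1, Middle → -4, Bottom → 4.
The best of these is 4.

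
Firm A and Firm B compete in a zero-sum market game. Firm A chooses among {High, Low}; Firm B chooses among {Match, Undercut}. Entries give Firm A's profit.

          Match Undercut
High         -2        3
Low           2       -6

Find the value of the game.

Row minima: High → -2, Low → -6; maximin = -2.
Column maxima: Match → 2, Undercut → 3; minimax = 2.
-2 ≠ 2, so there is no saddle point; optimal play is mixed.
Let Firm A play High with probability p. Expected payoff against Match: (-2)p + 2(1−p) = −4p + 2; against Undercut: 3p + (-6)(1−p) = 9p − 6.
Setting these equal: −4p + 2 = 9p − 6 ⇒ −13p = -8 ⇒ p = 8/13, and the value is (-4)·(8/13) + 2 = -6/13.
For Firm B: with q = P(Match), equating High's and Low's payoffs gives −5q + 3 = 8q − 6 ⇒ q = 9/13.

-6/13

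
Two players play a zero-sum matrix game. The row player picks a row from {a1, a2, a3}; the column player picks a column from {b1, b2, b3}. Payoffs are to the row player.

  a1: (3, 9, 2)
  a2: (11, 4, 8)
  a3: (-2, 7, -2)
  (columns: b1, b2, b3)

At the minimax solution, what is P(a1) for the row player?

Row minima: a1 → 2, a2 → 4, a3 → -2; maximin = 4.
Column maxima: b1 → 11, b2 → 9, b3 → 8; minimax = 8.
4 ≠ 8, so there is no saddle point; optimal play is mixed.
a3 is strictly dominated by a1, so the row player never plays it.
With a3 eliminated, b1 is strictly dominated by b3 (it gives the row player strictly more in every remaining row), so the column player never plays it.
On the remaining 2×2 (a1, a2 vs b2, b3):
Let the row player play a1 with probability p. Expected payoff against b2: 9p + 4(1−p) = 5p + 4; against b3: 2p + 8(1−p) = −6p + 8.
Setting these equal: 5p + 4 = −6p + 8 ⇒ 11p = 4 ⇒ p = 4/11, and the value is (5)·(4/11) + 4 = 64/11.
For the column player: with q = P(b2), equating a1's and a2's payoffs gives 7q + 2 = −4q + 8 ⇒ q = 6/11.

4/11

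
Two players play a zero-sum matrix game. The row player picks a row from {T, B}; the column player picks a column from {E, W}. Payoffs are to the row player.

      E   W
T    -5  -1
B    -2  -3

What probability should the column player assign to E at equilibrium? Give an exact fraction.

Row minima: T → -5, B → -3; maximin = -3.
Column maxima: E → -2, W → -1; minimax = -2.
-3 ≠ -2, so there is no saddle point; optimal play is mixed.
Let the row player play T with probability p. Expected payoff against E: (-5)p + (-2)(1−p) = −3p − 2; against W: (-1)p + (-3)(1−p) = 2p − 3.
Setting these equal: −3p − 2 = 2p − 3 ⇒ −5p = -1 ⇒ p = 1/5, and the value is (-3)·(1/5) − 2 = -13/5.
For the column player: with q = P(E), equating T's and B's payoffs gives −4q − 1 = q − 3 ⇒ q = 2/5.

2/5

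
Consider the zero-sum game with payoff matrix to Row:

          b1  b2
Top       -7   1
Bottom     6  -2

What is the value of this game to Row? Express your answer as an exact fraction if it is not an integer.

-1/2

Row minima: Top → -7, Bottom → -2; maximin = -2.
Column maxima: b1 → 6, b2 → 1; minimax = 1.
-2 ≠ 1, so there is no saddle point; optimal play is mixed.
Let Row play Top with probability p. Expected payoff against b1: (-7)p + 6(1−p) = −13p + 6; against b2: 1p + (-2)(1−p) = 3p − 2.
Setting these equal: −13p + 6 = 3p − 2 ⇒ −16p = -8 ⇒ p = 1/2, and the value is (-13)·(1/2) + 6 = -1/2.
For Column: with q = P(b1), equating Top's and Bottom's payoffs gives −8q + 1 = 8q − 2 ⇒ q = 3/16.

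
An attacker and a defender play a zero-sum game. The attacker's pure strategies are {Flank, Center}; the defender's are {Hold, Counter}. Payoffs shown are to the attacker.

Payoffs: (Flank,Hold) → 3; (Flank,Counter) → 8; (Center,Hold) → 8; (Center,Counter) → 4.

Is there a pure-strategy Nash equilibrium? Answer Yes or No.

No

Row minima: Flank → 3, Center → 4; maximin = 4.
Column maxima: Hold → 8, Counter → 8; minimax = 8.
4 ≠ 8, so no pure-strategy equilibrium exists.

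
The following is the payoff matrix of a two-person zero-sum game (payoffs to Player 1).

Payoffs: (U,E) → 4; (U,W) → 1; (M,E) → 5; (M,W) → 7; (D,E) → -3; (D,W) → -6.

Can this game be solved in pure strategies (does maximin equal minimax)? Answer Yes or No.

Row minima: U → 1, M → 5, D → -6; maximin = 5.
Column maxima: E → 5, W → 7; minimax = 5.
maximin = minimax = 5, so a saddle point exists.

Yes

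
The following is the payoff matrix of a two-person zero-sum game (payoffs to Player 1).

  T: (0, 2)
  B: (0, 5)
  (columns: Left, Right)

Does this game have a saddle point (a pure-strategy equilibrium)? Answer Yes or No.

Yes

Row minima: T → 0, B → 0; maximin = 0.
Column maxima: Left → 0, Right → 5; minimax = 0.
maximin = minimax = 0, so a saddle point exists.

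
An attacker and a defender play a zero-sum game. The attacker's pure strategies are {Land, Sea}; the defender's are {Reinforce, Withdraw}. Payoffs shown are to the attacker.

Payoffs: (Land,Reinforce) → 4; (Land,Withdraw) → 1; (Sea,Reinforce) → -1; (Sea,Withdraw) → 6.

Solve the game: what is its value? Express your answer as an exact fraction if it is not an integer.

Row minima: Land → 1, Sea → -1; maximin = 1.
Column maxima: Reinforce → 4, Withdraw → 6; minimax = 4.
1 ≠ 4, so there is no saddle point; optimal play is mixed.
Let the attacker play Land with probability p. Expected payoff against Reinforce: 4p + (-1)(1−p) = 5p − 1; against Withdraw: 1p + 6(1−p) = −5p + 6.
Setting these equal: 5p − 1 = −5p + 6 ⇒ 10p = 7 ⇒ p = 7/10, and the value is (5)·(7/10) − 1 = 5/2.
For the defender: with q = P(Reinforce), equating Land's and Sea's payoffs gives 3q + 1 = −7q + 6 ⇒ q = 1/2.

5/2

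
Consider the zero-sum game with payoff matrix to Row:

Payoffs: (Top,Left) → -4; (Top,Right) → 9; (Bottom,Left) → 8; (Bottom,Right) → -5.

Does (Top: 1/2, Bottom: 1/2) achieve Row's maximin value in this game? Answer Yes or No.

Against Left this mix gives (1/2)·(-4) + (1/2)·8 = 2.
Against Right this mix gives (1/2)·9 + (1/2)·(-5) = 2.
All of Column's active replies (Left, Right) yield 2, and no column does worse for Row. The mix makes Column indifferent and guarantees 2, so it is optimal.

Yes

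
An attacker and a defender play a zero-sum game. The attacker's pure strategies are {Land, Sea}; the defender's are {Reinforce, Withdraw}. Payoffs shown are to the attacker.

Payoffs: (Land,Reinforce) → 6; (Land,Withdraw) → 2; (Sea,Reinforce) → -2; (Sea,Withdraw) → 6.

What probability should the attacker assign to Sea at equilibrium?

1/3

Row minima: Land → 2, Sea → -2; maximin = 2.
Column maxima: Reinforce → 6, Withdraw → 6; minimax = 6.
2 ≠ 6, so there is no saddle point; optimal play is mixed.
Let the attacker play Land with probability p. Expected payoff against Reinforce: 6p + (-2)(1−p) = 8p − 2; against Withdraw: 2p + 6(1−p) = −4p + 6.
Setting these equal: 8p − 2 = −4p + 6 ⇒ 12p = 8 ⇒ p = 2/3, and the value is (8)·(2/3) − 2 = 10/3.
For the defender: with q = P(Reinforce), equating Land's and Sea's payoffs gives 4q + 2 = −8q + 6 ⇒ q = 1/3.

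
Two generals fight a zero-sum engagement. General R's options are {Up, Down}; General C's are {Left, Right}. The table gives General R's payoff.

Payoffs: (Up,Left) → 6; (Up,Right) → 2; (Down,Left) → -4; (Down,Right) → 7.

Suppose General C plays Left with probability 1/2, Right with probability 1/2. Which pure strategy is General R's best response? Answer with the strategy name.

Expected payoff of Up: (1/2)·6 + (1/2)·2 = 4.
Expected payoff of Down: (1/2)·(-4) + (1/2)·7 = 3/2.
The largest is 4, so General R's best response is Up.

Up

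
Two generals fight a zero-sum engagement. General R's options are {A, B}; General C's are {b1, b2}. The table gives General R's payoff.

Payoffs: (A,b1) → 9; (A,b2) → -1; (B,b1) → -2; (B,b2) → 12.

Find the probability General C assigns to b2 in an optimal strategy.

11/24

Row minima: A → -1, B → -2; maximin = -1.
Column maxima: b1 → 9, b2 → 12; minimax = 9.
-1 ≠ 9, so there is no saddle point; optimal play is mixed.
Let General R play A with probability p. Expected payoff against b1: 9p + (-2)(1−p) = 11p − 2; against b2: (-1)p + 12(1−p) = −13p + 12.
Setting these equal: 11p − 2 = −13p + 12 ⇒ 24p = 14 ⇒ p = 7/12, and the value is (11)·(7/12) − 2 = 53/12.
For General C: with q = P(b1), equating A's and B's payoffs gives 10q − 1 = −14q + 12 ⇒ q = 13/24.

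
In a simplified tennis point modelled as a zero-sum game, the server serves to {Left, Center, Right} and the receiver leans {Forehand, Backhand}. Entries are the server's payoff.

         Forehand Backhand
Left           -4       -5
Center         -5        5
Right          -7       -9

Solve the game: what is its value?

Row minima: Left → -5, Center → -5, Right → -9; maximin = -5.
Column maxima: Forehand → -4, Backhand → 5; minimax = -4.
-5 ≠ -4, so there is no saddle point; optimal play is mixed.
Right is strictly dominated by Left, so the server never plays it.
On the remaining 2×2 (Left, Center vs Forehand, Backhand):
Let the server play Left with probability p. Expected payoff against Forehand: (-4)p + (-5)(1−p) = p − 5; against Backhand: (-5)p + 5(1−p) = −10p + 5.
Setting these equal: p − 5 = −10p + 5 ⇒ 11p = 10 ⇒ p = 10/11, and the value is (1)·(10/11) − 5 = -45/11.
For the receiver: with q = P(Forehand), equating Left's and Center's payoffs gives q − 5 = −10q + 5 ⇒ q = 10/11.

-45/11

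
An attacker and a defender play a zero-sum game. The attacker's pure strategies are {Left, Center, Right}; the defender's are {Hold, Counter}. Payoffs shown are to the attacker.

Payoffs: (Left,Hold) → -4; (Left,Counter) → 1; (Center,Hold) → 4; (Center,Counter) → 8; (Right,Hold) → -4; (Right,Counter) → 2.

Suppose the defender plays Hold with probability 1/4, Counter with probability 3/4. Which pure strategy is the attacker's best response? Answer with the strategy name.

Center

Expected payoff of Left: (1/4)·(-4) + (3/4)·1 = -1/4.
Expected payoff of Center: (1/4)·4 + (3/4)·8 = 7.
Expected payoff of Right: (1/4)·(-4) + (3/4)·2 = 1/2.
The largest is 7, so the attacker's best response is Center.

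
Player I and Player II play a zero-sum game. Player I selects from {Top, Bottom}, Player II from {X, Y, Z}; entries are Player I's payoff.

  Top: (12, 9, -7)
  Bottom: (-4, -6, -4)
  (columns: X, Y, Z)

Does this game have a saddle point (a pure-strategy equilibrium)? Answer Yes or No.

Row minima: Top → -7, Bottom → -6; maximin = -6.
Column maxima: X → 12, Y → 9, Z → -4; minimax = -4.
-6 ≠ -4, so no pure-strategy equilibrium exists.

No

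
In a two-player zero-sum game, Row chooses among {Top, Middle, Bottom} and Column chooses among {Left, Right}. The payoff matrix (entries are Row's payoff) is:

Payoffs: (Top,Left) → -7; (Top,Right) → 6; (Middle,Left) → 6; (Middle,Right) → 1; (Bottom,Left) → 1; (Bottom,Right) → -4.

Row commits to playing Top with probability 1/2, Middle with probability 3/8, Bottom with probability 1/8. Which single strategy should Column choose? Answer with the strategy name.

Left

If Column plays Left, Row's expected payoff is (1/2)·(-7) + (3/8)·6 + (1/8)·1 = -9/8.
If Column plays Right, Row's expected payoff is (1/2)·6 + (3/8)·1 + (1/8)·(-4) = 23/8.
Column minimizes Row's payoff; the smallest is -9/8, so the best response is Left.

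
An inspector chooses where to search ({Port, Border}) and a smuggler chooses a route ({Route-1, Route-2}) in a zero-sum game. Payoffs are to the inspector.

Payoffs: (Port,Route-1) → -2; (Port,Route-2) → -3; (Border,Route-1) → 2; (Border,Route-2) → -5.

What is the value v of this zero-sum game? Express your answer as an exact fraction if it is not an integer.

Row minima: Port → -3, Border → -5; maximin = -3.
Column maxima: Route-1 → 2, Route-2 → -3; minimax = -3.
Since maximin = minimax = -3, there is a saddle point and the value is -3.

-3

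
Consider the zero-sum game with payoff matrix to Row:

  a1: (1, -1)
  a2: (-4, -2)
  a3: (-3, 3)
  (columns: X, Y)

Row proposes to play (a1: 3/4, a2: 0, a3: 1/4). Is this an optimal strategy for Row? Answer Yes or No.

Against X this mix gives (3/4)·1 + (1/4)·(-3) = 0.
Against Y this mix gives (3/4)·(-1) + (1/4)·3 = 0.
All of Column's active replies (X, Y) yield 0, and no column does worse for Row. The mix makes Column indifferent and guarantees 0, so it is optimal.

Yes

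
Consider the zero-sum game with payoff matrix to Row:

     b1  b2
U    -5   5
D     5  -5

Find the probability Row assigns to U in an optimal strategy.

Row minima: U → -5, D → -5; maximin = -5.
Column maxima: b1 → 5, b2 → 5; minimax = 5.
-5 ≠ 5, so there is no saddle point; optimal play is mixed.
Let Row play U with probability p. Expected payoff against b1: (-5)p + 5(1−p) = −10p + 5; against b2: 5p + (-5)(1−p) = 10p − 5.
Setting these equal: −10p + 5 = 10p − 5 ⇒ −20p = -10 ⇒ p = 1/2, and the value is (-10)·(1/2) + 5 = 0.
For Column: with q = P(b1), equating U's and D's payoffs gives −10q + 5 = 10q − 5 ⇒ q = 1/2.

1/2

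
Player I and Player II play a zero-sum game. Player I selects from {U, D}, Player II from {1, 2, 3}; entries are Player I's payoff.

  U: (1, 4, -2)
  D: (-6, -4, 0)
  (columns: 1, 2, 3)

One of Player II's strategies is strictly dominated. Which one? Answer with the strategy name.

1 holds Player I's payoff strictly below 2 in every row: 1 < 4, -6 < -4.
So 2 is strictly dominated for Player II.

2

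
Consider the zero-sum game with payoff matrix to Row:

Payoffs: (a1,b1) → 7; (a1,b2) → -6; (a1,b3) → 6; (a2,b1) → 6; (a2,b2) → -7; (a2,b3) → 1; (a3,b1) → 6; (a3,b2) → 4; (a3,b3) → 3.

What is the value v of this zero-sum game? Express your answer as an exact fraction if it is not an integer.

Row minima: a1 → -6, a2 → -7, a3 → 3; maximin = 3.
Column maxima: b1 → 7, b2 → 4, b3 → 6; minimax = 4.
3 ≠ 4, so there is no saddle point; optimal play is mixed.
a2 is strictly dominated by a1, so Row never plays it.
b1 is strictly dominated by b2 (it gives Row strictly more in every row), so Column never plays it.
On the remaining 2×2 (a1, a3 vs b2, b3):
Let Row play a1 with probability p. Expected payoff against b2: (-6)p + 4(1−p) = −10p + 4; against b3: 6p + 3(1−p) = 3p + 3.
Setting these equal: −10p + 4 = 3p + 3 ⇒ −13p = -1 ⇒ p = 1/13, and the value is (-10)·(1/13) + 4 = 42/13.
For Column: with q = P(b2), equating a1's and a3's payoffs gives −12q + 6 = q + 3 ⇒ q = 3/13.

42/13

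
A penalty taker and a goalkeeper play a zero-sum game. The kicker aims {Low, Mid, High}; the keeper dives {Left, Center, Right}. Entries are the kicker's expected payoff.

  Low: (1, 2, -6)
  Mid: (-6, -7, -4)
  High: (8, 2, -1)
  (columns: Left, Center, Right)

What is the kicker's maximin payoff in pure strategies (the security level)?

Row minima: Low → -6, Mid → -7, High → -1.
The best of these is -1.

-1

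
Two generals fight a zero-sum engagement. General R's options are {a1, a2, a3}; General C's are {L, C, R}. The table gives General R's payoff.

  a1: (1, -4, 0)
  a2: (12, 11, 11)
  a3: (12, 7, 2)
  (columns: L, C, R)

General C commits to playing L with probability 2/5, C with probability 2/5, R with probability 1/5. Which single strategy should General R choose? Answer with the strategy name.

Expected payoff of a1: (2/5)·1 + (2/5)·(-4) + (1/5)·0 = -6/5.
Expected payoff of a2: (2/5)·12 + (2/5)·11 + (1/5)·11 = 57/5.
Expected payoff of a3: (2/5)·12 + (2/5)·7 + (1/5)·2 = 8.
The largest is 57/5, so General R's best response is a2.

a2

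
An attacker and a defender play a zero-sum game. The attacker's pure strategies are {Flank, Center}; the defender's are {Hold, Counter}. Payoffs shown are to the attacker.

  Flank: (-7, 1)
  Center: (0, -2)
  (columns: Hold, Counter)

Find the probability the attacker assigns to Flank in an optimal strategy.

1/5

Row minima: Flank → -7, Center → -2; maximin = -2.
Column maxima: Hold → 0, Counter → 1; minimax = 0.
-2 ≠ 0, so there is no saddle point; optimal play is mixed.
Let the attacker play Flank with probability p. Expected payoff against Hold: (-7)p + 0(1−p) = −7p; against Counter: 1p + (-2)(1−p) = 3p − 2.
Setting these equal: −7p = 3p − 2 ⇒ −10p = -2 ⇒ p = 1/5, and the value is (-7)·(1/5) = -7/5.
For the defender: with q = P(Hold), equating Flank's and Center's payoffs gives −8q + 1 = 2q − 2 ⇒ q = 3/10.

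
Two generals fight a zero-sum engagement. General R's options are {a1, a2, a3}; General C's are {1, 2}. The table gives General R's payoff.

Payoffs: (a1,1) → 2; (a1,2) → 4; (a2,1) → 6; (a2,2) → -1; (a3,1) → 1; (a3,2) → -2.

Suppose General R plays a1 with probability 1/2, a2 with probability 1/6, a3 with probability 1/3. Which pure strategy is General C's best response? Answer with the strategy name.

2

If General C plays 1, General R's expected payoff is (1/2)·2 + (1/6)·6 + (1/3)·1 = 7/3.
If General C plays 2, General R's expected payoff is (1/2)·4 + (1/6)·(-1) + (1/3)·(-2) = 7/6.
General C minimizes General R's payoff; the smallest is 7/6, so the best response is 2.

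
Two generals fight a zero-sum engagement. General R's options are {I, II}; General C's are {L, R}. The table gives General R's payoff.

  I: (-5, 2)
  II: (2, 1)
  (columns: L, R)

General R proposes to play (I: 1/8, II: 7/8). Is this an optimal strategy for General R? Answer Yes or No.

Yes

Against L this mix gives (1/8)·(-5) + (7/8)·2 = 9/8.
Against R this mix gives (1/8)·2 + (7/8)·1 = 9/8.
All of General C's active replies (L, R) yield 9/8, and no column does worse for General R. The mix makes General C indifferent and guarantees 9/8, so it is optimal.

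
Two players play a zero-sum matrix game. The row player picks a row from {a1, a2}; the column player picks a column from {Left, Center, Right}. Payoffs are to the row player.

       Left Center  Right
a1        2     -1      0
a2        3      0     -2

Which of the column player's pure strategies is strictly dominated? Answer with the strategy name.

Center holds the row player's payoff strictly below Left in every row: -1 < 2, 0 < 3.
So Left is strictly dominated for the column player.

Left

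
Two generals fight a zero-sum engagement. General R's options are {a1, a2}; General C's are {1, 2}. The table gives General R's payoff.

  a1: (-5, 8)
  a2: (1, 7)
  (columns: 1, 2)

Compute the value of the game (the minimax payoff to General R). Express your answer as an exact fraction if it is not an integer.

Row minima: a1 → -5, a2 → 1; maximin = 1.
Column maxima: 1 → 1, 2 → 8; minimax = 1.
Since maximin = minimax = 1, there is a saddle point and the value is 1.

1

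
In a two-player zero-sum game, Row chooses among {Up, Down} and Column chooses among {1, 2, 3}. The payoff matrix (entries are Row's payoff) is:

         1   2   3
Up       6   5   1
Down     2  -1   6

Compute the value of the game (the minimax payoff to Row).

31/11

Row minima: Up → 1, Down → -1; maximin = 1.
Column maxima: 1 → 6, 2 → 5, 3 → 6; minimax = 5.
1 ≠ 5, so there is no saddle point; optimal play is mixed.
1 is strictly dominated by 2 (it gives Row strictly more in every row), so Column never plays it.
On the remaining 2×2 (Up, Down vs 2, 3):
Let Row play Up with probability p. Expected payoff against 2: 5p + (-1)(1−p) = 6p − 1; against 3: 1p + 6(1−p) = −5p + 6.
Setting these equal: 6p − 1 = −5p + 6 ⇒ 11p = 7 ⇒ p = 7/11, and the value is (6)·(7/11) − 1 = 31/11.
For Column: with q = P(2), equating Up's and Down's payoffs gives 4q + 1 = −7q + 6 ⇒ q = 5/11.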